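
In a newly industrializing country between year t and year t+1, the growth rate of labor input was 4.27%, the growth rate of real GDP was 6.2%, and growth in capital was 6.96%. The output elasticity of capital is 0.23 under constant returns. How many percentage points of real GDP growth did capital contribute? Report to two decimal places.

1.60

Contribution = share × growth = 0.23 × 6.96 = 1.6008 pp.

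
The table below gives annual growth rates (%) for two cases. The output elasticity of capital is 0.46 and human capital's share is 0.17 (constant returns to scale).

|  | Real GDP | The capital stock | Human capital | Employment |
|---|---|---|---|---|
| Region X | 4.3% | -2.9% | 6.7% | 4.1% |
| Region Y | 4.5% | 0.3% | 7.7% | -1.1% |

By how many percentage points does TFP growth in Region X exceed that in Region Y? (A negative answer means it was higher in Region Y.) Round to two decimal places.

Labor's share = 1 − 0.46 − 0.17 = 0.37.
Region X: TFP = 4.3 + 1.334 − 1.139 − 1.517 = 2.978%.
Region Y: TFP = 4.5 − 0.138 − 1.309 + 0.407 = 3.46%.
Difference = 2.978 − (3.46) = -0.482 pp.

-0.48 percentage points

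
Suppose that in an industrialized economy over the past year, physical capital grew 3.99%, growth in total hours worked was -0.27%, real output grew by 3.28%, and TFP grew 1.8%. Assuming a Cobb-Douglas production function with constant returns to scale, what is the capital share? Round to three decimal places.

α = 0.411

gY = gA + α·gK + (1−α)·gL, so gY − gA − gL = α(gK − gL).
3.28 − 1.8 + 0.27 = α × (3.99 − (-0.27)).
1.75 = 4.26 α, so α = 0.4108.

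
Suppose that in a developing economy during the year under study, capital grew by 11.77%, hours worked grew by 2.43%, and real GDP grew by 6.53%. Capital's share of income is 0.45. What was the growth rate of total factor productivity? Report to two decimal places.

-0.10%

Labor's share = 1 − 0.45 = 0.55.
Capital: 0.45 × 11.77 = 5.2965 pp.
Hours worked: 0.55 × 2.43 = 1.3365 pp.
TFP growth = 6.53 − 6.633 = -0.103%.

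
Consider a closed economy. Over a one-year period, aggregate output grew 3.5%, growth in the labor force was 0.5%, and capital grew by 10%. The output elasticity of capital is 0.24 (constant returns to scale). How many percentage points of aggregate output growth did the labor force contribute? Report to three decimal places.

0.380 percentage points

Labor's share = 1 − 0.24 = 0.76.
Contribution = share × growth = 0.76 × 0.5 = 0.38 pp.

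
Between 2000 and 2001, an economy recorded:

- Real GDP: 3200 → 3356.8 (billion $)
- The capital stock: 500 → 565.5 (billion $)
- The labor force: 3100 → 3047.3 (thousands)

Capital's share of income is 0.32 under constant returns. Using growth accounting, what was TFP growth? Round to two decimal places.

Real GDP growth = (3356.8 − 3200) / 3200 = 4.9%.
The capital stock growth = (565.5 − 500) / 500 = 13.1%.
The labor force growth = (3047.3 − 3100) / 3100 = -1.7%.
Labor's share = 1 − 0.32 = 0.68.
The capital stock: 0.32 × 13.1 = 4.192 pp.
The labor force: 0.68 × (-1.7) = -1.156 pp.
TFP growth = 4.9 − 3.036 = 1.864%.

1.86%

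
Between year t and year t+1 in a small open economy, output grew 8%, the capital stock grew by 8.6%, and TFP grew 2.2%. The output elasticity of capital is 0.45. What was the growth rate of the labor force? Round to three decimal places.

The labor force grew 3.509%.

Labor's share = 1 − 0.45 = 0.55.
gY = gA + 0.45×8.6 + 0.55×g.
0.55×g = 8 − 2.2 − 3.87 = 1.93.
g = 1.93 / 0.55 = 3.50909%.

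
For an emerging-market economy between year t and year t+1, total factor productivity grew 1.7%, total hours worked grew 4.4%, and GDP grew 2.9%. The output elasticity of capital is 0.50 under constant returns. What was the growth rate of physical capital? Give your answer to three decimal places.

Labor's share = 1 − 0.5 = 0.5.
gY = gA + 0.5×4.4 + 0.5×g.
0.5×g = 2.9 − 1.7 − 2.2 = -1.
g = -1 / 0.5 = -2%.

-2.000%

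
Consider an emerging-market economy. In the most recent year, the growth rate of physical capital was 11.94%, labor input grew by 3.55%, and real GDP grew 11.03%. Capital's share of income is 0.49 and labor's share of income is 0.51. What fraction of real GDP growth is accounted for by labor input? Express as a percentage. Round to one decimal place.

Labor's share = 1 − 0.49 = 0.51.
Labor input contributed 0.51 × 3.55 = 1.8105 pp.
Share of growth = 1.8105 / 11.03 × 100 = 16.414%.

16.4%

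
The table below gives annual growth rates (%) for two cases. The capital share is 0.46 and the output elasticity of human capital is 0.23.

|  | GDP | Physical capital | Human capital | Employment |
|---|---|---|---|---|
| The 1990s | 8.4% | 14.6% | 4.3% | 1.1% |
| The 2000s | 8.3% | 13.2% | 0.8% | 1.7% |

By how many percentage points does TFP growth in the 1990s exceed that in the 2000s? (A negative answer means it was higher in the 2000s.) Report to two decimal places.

-1.16 percentage points

Labor's share = 1 − 0.46 − 0.23 = 0.31.
The 1990s: TFP = 8.4 − 6.716 − 0.989 − 0.341 = 0.354%.
The 2000s: TFP = 8.3 − 6.072 − 0.184 − 0.527 = 1.517%.
Difference = 0.354 − (1.517) = -1.163 pp.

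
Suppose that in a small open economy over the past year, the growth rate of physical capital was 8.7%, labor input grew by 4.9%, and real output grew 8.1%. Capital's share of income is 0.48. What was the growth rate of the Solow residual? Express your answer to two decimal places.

1.38%

Labor's share = 1 − 0.48 = 0.52.
Physical capital: 0.48 × 8.7 = 4.176 pp.
Labor input: 0.52 × 4.9 = 2.548 pp.
TFP growth = 8.1 − 6.724 = 1.376%.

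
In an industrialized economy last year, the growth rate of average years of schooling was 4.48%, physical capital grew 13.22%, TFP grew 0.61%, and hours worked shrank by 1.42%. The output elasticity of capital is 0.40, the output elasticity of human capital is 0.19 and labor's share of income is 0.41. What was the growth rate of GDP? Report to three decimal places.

GDP grew 6.167%.

Labor's share = 1 − 0.4 − 0.19 = 0.41.
Physical capital: 0.4 × 13.22 = 5.288 pp.
Average years of schooling: 0.19 × 4.48 = 0.8512 pp.
Hours worked: 0.41 × (-1.42) = -0.5822 pp.
Output growth = 0.61 + 5.557 = 6.167%.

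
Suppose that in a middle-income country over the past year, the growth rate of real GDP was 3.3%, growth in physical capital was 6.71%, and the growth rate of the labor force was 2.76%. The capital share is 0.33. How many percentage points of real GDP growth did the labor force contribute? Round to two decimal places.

Labor's share = 1 − 0.33 = 0.67.
Contribution = share × growth = 0.67 × 2.76 = 1.8492 pp.

1.85 percentage points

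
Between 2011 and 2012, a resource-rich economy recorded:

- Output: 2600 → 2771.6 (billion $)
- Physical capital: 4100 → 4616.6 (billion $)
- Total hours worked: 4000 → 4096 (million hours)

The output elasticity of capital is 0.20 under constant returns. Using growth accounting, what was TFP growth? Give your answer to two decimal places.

Output growth = (2771.6 − 2600) / 2600 = 6.6%.
Physical capital growth = (4616.6 − 4100) / 4100 = 12.6%.
Total hours worked growth = (4096 − 4000) / 4000 = 2.4%.
Labor's share = 1 − 0.2 = 0.8.
Physical capital: 0.2 × 12.6 = 2.52 pp.
Total hours worked: 0.8 × 2.4 = 1.92 pp.
TFP growth = 6.6 − 4.44 = 2.16%.

TFP growth was 2.16%.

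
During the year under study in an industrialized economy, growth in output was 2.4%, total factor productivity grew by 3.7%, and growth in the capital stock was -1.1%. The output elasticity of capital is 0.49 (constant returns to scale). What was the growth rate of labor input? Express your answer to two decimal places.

-1.49%

Labor's share = 1 − 0.49 = 0.51.
gY = gA + 0.49×(-1.1) + 0.51×g.
0.51×g = 2.4 − 3.7 + 0.539 = -0.761.
g = -0.761 / 0.51 = -1.4922%.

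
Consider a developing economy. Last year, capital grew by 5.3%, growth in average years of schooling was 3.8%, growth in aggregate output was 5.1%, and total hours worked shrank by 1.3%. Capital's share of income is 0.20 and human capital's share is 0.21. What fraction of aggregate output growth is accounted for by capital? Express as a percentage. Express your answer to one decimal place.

20.8%

Capital contributed 0.2 × 5.3 = 1.06 pp.
Share of growth = 1.06 / 5.1 × 100 = 20.784%.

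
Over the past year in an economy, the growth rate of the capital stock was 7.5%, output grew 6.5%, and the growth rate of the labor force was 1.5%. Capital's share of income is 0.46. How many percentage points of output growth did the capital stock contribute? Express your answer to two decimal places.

3.45

Contribution = share × growth = 0.46 × 7.5 = 3.45 pp.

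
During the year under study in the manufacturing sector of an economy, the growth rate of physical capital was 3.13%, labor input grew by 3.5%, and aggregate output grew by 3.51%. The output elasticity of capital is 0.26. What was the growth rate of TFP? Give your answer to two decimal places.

Labor's share = 1 − 0.26 = 0.74.
Physical capital: 0.26 × 3.13 = 0.8138 pp.
Labor input: 0.74 × 3.5 = 2.59 pp.
TFP growth = 3.51 − 3.4038 = 0.1062%.

0.11%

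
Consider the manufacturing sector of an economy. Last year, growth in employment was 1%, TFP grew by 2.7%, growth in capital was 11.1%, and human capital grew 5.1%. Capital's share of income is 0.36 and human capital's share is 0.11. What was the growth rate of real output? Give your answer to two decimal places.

7.79%

Labor's share = 1 − 0.36 − 0.11 = 0.53.
Capital: 0.36 × 11.1 = 3.996 pp.
Human capital: 0.11 × 5.1 = 0.561 pp.
Employment: 0.53 × 1 = 0.53 pp.
Output growth = 2.7 + 5.087 = 7.787%.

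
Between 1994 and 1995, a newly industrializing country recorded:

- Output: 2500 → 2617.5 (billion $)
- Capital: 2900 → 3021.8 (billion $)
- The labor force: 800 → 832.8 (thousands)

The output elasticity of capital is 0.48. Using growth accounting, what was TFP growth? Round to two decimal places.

Output growth = (2617.5 − 2500) / 2500 = 4.7%.
Capital growth = (3021.8 − 2900) / 2900 = 4.2%.
The labor force growth = (832.8 − 800) / 800 = 4.1%.
Labor's share = 1 − 0.48 = 0.52.
Capital: 0.48 × 4.2 = 2.016 pp.
The labor force: 0.52 × 4.1 = 2.132 pp.
TFP growth = 4.7 − 4.148 = 0.552%.

TFP growth was 0.55%.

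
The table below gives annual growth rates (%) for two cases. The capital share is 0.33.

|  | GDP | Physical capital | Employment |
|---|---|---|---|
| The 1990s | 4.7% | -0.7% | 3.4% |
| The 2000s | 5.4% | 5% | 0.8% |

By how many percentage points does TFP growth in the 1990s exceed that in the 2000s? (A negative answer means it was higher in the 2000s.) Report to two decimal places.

-0.56 percentage points

Labor's share = 1 − 0.33 = 0.67.
The 1990s: TFP = 4.7 + 0.231 − 2.278 = 2.653%.
The 2000s: TFP = 5.4 − 1.65 − 0.536 = 3.214%.
Difference = 2.653 − (3.214) = -0.561 pp.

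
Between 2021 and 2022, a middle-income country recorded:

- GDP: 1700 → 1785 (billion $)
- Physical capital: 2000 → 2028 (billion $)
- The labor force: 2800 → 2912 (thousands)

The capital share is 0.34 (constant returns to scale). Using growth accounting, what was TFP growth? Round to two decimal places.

GDP growth = (1785 − 1700) / 1700 = 5%.
Physical capital growth = (2028 − 2000) / 2000 = 1.4%.
The labor force growth = (2912 − 2800) / 2800 = 4%.
Labor's share = 1 − 0.34 = 0.66.
Physical capital: 0.34 × 1.4 = 0.476 pp.
The labor force: 0.66 × 4 = 2.64 pp.
TFP growth = 5 − 3.116 = 1.884%.

1.88%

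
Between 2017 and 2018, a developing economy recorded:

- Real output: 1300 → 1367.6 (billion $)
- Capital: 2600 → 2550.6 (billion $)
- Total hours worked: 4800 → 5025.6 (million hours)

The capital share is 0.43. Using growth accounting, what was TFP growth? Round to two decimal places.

3.34%

Real output growth = (1367.6 − 1300) / 1300 = 5.2%.
Capital growth = (2550.6 − 2600) / 2600 = -1.9%.
Total hours worked growth = (5025.6 − 4800) / 4800 = 4.7%.
Labor's share = 1 − 0.43 = 0.57.
Capital: 0.43 × (-1.9) = -0.817 pp.
Total hours worked: 0.57 × 4.7 = 2.679 pp.
TFP growth = 5.2 − 1.862 = 3.338%.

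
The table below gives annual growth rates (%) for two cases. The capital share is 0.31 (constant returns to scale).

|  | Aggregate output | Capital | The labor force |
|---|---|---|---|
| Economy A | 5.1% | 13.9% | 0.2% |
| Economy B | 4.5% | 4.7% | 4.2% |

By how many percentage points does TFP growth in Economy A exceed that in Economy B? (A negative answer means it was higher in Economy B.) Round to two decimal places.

Labor's share = 1 − 0.31 = 0.69.
Economy A: TFP = 5.1 − 4.309 − 0.138 = 0.653%.
Economy B: TFP = 4.5 − 1.457 − 2.898 = 0.145%.
Difference = 0.653 − (0.145) = 0.508 pp.

0.51 percentage points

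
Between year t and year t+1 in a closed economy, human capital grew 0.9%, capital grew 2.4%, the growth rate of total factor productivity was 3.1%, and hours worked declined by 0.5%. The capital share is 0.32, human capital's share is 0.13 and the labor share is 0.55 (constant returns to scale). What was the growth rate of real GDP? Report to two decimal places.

Labor's share = 1 − 0.32 − 0.13 = 0.55.
Capital: 0.32 × 2.4 = 0.768 pp.
Human capital: 0.13 × 0.9 = 0.117 pp.
Hours worked: 0.55 × (-0.5) = -0.275 pp.
Output growth = 3.1 + 0.61 = 3.71%.

Real GDP growth was 3.71%.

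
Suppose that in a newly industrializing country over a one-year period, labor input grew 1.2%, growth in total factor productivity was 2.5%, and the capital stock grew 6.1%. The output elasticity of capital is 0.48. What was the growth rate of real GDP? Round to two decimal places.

Labor's share = 1 − 0.48 = 0.52.
The capital stock: 0.48 × 6.1 = 2.928 pp.
Labor input: 0.52 × 1.2 = 0.624 pp.
Output growth = 2.5 + 3.552 = 6.052%.

6.05%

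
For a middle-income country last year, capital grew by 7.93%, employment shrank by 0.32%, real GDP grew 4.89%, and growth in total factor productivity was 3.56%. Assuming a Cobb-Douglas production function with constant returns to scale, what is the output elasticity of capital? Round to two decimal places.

α = 0.20

gY = gA + α·gK + (1−α)·gL, so gY − gA − gL = α(gK − gL).
4.89 − 3.56 + 0.32 = α × (7.93 − (-0.32)).
1.65 = 8.25 α, so α = 0.2.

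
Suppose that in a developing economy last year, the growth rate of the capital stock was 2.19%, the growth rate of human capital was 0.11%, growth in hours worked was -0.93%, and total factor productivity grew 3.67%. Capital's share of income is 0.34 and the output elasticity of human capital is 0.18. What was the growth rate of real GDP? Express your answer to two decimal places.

Labor's share = 1 − 0.34 − 0.18 = 0.48.
The capital stock: 0.34 × 2.19 = 0.7446 pp.
Human capital: 0.18 × 0.11 = 0.0198 pp.
Hours worked: 0.48 × (-0.93) = -0.4464 pp.
Output growth = 3.67 + 0.318 = 3.988%.

Real GDP grew 3.99%.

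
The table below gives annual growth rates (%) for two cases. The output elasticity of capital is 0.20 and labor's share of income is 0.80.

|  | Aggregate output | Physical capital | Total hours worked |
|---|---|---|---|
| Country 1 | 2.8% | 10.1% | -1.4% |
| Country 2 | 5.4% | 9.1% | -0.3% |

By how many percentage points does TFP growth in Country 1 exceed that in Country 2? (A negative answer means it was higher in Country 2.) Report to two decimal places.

Labor's share = 1 − 0.2 = 0.8.
Country 1: TFP = 2.8 − 2.02 + 1.12 = 1.9%.
Country 2: TFP = 5.4 − 1.82 + 0.24 = 3.82%.
Difference = 1.9 − (3.82) = -1.92 pp.

-1.92 percentage points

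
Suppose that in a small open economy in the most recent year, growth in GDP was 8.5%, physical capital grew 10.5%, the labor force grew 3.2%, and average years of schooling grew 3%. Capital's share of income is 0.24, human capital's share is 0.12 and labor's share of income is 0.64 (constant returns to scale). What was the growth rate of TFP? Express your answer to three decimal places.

3.572%

Labor's share = 1 − 0.24 − 0.12 = 0.64.
Physical capital: 0.24 × 10.5 = 2.52 pp.
Average years of schooling: 0.12 × 3 = 0.36 pp.
The labor force: 0.64 × 3.2 = 2.048 pp.
TFP growth = 8.5 − 4.928 = 3.572%.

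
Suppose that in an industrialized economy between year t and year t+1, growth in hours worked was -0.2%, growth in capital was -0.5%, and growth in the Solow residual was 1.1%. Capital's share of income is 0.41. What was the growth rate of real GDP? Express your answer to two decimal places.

Real GDP growth was 0.78%.

Labor's share = 1 − 0.41 = 0.59.
Capital: 0.41 × (-0.5) = -0.205 pp.
Hours worked: 0.59 × (-0.2) = -0.118 pp.
Output growth = 1.1 + (-0.323) = 0.777%.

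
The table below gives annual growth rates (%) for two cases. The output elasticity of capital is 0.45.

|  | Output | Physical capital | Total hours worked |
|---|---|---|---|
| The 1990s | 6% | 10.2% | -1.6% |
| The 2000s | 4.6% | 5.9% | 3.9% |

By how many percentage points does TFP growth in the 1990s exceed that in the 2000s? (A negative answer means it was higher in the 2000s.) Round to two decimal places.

2.49 percentage points

Labor's share = 1 − 0.45 = 0.55.
The 1990s: TFP = 6 − 4.59 + 0.88 = 2.29%.
The 2000s: TFP = 4.6 − 2.655 − 2.145 = -0.2%.
Difference = 2.29 − (-0.2) = 2.49 pp.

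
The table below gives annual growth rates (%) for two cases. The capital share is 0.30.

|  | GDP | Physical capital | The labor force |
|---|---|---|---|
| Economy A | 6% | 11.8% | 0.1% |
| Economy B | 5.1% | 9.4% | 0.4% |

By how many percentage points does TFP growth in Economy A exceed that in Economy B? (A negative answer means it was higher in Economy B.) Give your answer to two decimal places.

Labor's share = 1 − 0.3 = 0.7.
Economy A: TFP = 6 − 3.54 − 0.07 = 2.39%.
Economy B: TFP = 5.1 − 2.82 − 0.28 = 2%.
Difference = 2.39 − (2) = 0.39 pp.

0.39 percentage points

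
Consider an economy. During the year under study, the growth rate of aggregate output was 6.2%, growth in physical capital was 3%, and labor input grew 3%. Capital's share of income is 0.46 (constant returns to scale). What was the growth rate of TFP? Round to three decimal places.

Labor's share = 1 − 0.46 = 0.54.
Physical capital: 0.46 × 3 = 1.38 pp.
Labor input: 0.54 × 3 = 1.62 pp.
TFP growth = 6.2 − 3 = 3.2%.

3.200%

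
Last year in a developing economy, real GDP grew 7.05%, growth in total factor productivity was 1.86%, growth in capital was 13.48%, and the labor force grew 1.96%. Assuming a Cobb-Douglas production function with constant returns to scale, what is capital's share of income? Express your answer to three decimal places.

0.280

gY = gA + α·gK + (1−α)·gL, so gY − gA − gL = α(gK − gL).
7.05 − 1.86 − 1.96 = α × (13.48 − 1.96).
3.23 = 11.52 α, so α = 0.28038.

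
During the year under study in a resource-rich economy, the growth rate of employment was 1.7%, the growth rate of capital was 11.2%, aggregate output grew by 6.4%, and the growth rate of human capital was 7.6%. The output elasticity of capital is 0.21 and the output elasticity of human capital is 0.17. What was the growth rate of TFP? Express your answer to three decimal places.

1.702%

Labor's share = 1 − 0.21 − 0.17 = 0.62.
Capital: 0.21 × 11.2 = 2.352 pp.
Human capital: 0.17 × 7.6 = 1.292 pp.
Employment: 0.62 × 1.7 = 1.054 pp.
TFP growth = 6.4 − 4.698 = 1.702%.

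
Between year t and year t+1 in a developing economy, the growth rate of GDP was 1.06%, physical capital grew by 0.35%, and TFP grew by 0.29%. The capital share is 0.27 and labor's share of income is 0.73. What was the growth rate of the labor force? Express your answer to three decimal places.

Labor's share = 1 − 0.27 = 0.73.
gY = gA + 0.27×0.35 + 0.73×g.
0.73×g = 1.06 − 0.29 − 0.0945 = 0.6755.
g = 0.6755 / 0.73 = 0.92534%.

0.925%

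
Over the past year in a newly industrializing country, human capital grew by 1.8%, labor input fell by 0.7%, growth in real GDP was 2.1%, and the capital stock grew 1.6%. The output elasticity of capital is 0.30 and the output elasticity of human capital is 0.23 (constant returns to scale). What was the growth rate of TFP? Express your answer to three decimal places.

Labor's share = 1 − 0.3 − 0.23 = 0.47.
The capital stock: 0.3 × 1.6 = 0.48 pp.
Human capital: 0.23 × 1.8 = 0.414 pp.
Labor input: 0.47 × (-0.7) = -0.329 pp.
TFP growth = 2.1 − 0.565 = 1.535%.

1.535%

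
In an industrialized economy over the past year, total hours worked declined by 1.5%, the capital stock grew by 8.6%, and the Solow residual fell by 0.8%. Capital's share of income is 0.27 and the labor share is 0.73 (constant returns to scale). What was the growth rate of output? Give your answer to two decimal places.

Labor's share = 1 − 0.27 = 0.73.
The capital stock: 0.27 × 8.6 = 2.322 pp.
Total hours worked: 0.73 × (-1.5) = -1.095 pp.
Output growth = -0.8 + 1.227 = 0.427%.

0.43%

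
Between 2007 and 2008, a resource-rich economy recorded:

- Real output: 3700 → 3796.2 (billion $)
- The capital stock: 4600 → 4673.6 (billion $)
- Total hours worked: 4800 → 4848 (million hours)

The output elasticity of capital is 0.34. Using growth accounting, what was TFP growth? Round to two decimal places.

Real output growth = (3796.2 − 3700) / 3700 = 2.6%.
The capital stock growth = (4673.6 − 4600) / 4600 = 1.6%.
Total hours worked growth = (4848 − 4800) / 4800 = 1%.
Labor's share = 1 − 0.34 = 0.66.
The capital stock: 0.34 × 1.6 = 0.544 pp.
Total hours worked: 0.66 × 1 = 0.66 pp.
TFP growth = 2.6 − 1.204 = 1.396%.

TFP growth was 1.40%.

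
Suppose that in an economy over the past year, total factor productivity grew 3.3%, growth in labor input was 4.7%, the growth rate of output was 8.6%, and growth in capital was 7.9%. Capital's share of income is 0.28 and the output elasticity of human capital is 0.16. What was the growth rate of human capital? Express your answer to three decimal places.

Labor's share = 1 − 0.28 − 0.16 = 0.56.
gY = gA + 0.28×7.9 + 0.56×4.7 + 0.16×g.
0.16×g = 8.6 − 3.3 − 4.844 = 0.456.
g = 0.456 / 0.16 = 2.85%.

Human capital growth was 2.850%.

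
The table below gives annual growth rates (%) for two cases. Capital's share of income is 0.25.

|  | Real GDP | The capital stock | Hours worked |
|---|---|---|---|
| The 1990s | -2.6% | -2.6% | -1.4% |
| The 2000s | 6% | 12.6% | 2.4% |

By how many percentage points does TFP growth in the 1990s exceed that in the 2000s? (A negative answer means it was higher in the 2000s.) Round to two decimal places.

Labor's share = 1 − 0.25 = 0.75.
The 1990s: TFP = -2.6 + 0.65 + 1.05 = -0.9%.
The 2000s: TFP = 6 − 3.15 − 1.8 = 1.05%.
Difference = -0.9 − (1.05) = -1.95 pp.

-1.95 percentage points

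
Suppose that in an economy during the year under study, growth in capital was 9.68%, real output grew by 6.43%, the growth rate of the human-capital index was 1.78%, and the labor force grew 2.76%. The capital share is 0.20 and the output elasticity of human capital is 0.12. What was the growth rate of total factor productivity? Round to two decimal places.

Labor's share = 1 − 0.2 − 0.12 = 0.68.
Capital: 0.2 × 9.68 = 1.936 pp.
The human-capital index: 0.12 × 1.78 = 0.2136 pp.
The labor force: 0.68 × 2.76 = 1.8768 pp.
TFP growth = 6.43 − 4.0264 = 2.4036%.

2.40%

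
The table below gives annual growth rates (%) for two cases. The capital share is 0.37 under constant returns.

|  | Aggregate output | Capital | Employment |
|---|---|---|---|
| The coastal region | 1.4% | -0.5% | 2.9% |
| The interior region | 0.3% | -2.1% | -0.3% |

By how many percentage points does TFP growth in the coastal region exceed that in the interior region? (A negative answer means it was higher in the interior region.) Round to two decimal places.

-1.51 percentage points

Labor's share = 1 − 0.37 = 0.63.
The coastal region: TFP = 1.4 + 0.185 − 1.827 = -0.242%.
The interior region: TFP = 0.3 + 0.777 + 0.189 = 1.266%.
Difference = -0.242 − (1.266) = -1.508 pp.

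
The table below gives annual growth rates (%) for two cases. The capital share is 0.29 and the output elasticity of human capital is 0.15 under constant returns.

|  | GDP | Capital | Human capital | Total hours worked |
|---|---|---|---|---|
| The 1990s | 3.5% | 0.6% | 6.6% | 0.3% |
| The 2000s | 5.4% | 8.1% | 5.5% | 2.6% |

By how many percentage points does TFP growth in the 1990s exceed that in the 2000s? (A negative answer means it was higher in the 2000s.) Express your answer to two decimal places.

Labor's share = 1 − 0.29 − 0.15 = 0.56.
The 1990s: TFP = 3.5 − 0.174 − 0.99 − 0.168 = 2.168%.
The 2000s: TFP = 5.4 − 2.349 − 0.825 − 1.456 = 0.77%.
Difference = 2.168 − (0.77) = 1.398 pp.

1.40 percentage points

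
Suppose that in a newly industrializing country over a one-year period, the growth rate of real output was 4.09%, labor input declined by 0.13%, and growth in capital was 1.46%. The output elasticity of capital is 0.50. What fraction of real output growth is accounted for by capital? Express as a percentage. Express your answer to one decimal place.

Capital accounted for 17.8% of growth.

Capital contributed 0.5 × 1.46 = 0.73 pp.
Share of growth = 0.73 / 4.09 × 100 = 17.848%.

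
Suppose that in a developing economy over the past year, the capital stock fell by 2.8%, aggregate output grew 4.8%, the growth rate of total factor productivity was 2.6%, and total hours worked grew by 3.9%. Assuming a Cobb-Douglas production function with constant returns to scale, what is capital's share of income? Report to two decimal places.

Capital's share of income is 0.25.

gY = gA + α·gK + (1−α)·gL, so gY − gA − gL = α(gK − gL).
4.8 − 2.6 − 3.9 = α × (-2.8 − 3.9).
-1.7 = -6.7 α, so α = 0.2537.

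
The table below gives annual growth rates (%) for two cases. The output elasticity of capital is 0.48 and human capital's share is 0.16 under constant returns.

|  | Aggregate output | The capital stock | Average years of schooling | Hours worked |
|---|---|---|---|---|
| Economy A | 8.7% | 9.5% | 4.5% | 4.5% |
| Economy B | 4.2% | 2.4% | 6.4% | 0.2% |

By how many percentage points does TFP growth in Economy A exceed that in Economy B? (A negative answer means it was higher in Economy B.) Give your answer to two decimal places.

-0.15 percentage points

Labor's share = 1 − 0.48 − 0.16 = 0.36.
Economy A: TFP = 8.7 − 4.56 − 0.72 − 1.62 = 1.8%.
Economy B: TFP = 4.2 − 1.152 − 1.024 − 0.072 = 1.952%.
Difference = 1.8 − (1.952) = -0.152 pp.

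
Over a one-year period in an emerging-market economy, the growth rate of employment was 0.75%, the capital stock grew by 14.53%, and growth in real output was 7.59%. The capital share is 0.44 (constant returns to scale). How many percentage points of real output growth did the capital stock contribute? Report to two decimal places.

6.39 pp

Contribution = share × growth = 0.44 × 14.53 = 6.3932 pp.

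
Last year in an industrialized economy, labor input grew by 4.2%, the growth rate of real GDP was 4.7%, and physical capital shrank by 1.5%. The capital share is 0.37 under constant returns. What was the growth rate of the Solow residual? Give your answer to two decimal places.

2.61%

Labor's share = 1 − 0.37 = 0.63.
Physical capital: 0.37 × (-1.5) = -0.555 pp.
Labor input: 0.63 × 4.2 = 2.646 pp.
TFP growth = 4.7 − 2.091 = 2.609%.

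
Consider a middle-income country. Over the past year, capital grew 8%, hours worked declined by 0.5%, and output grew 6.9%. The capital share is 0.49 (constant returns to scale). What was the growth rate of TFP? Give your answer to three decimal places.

TFP grew 3.235%.

Labor's share = 1 − 0.49 = 0.51.
Capital: 0.49 × 8 = 3.92 pp.
Hours worked: 0.51 × (-0.5) = -0.255 pp.
TFP growth = 6.9 − 3.665 = 3.235%.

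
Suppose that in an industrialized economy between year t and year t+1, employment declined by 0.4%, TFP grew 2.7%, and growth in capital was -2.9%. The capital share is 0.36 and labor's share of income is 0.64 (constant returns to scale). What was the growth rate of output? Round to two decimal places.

1.40%

Labor's share = 1 − 0.36 = 0.64.
Capital: 0.36 × (-2.9) = -1.044 pp.
Employment: 0.64 × (-0.4) = -0.256 pp.
Output growth = 2.7 + (-1.3) = 1.4%.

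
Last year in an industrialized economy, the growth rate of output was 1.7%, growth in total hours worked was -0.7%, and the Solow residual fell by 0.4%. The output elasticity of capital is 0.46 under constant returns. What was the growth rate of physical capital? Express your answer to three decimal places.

Labor's share = 1 − 0.46 = 0.54.
gY = gA + 0.54×(-0.7) + 0.46×g.
0.46×g = 1.7 + 0.4 + 0.378 = 2.478.
g = 2.478 / 0.46 = 5.38696%.

5.387%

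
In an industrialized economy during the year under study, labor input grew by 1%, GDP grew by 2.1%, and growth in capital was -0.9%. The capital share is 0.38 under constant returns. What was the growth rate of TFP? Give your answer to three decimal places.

Labor's share = 1 − 0.38 = 0.62.
Capital: 0.38 × (-0.9) = -0.342 pp.
Labor input: 0.62 × 1 = 0.62 pp.
TFP growth = 2.1 − 0.278 = 1.822%.

1.822%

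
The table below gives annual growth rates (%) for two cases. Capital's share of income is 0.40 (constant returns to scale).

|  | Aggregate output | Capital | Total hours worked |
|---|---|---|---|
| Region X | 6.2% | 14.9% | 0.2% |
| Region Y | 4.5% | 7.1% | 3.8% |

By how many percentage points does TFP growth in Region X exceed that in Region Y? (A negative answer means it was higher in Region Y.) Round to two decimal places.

0.74 percentage points

Labor's share = 1 − 0.4 = 0.6.
Region X: TFP = 6.2 − 5.96 − 0.12 = 0.12%.
Region Y: TFP = 4.5 − 2.84 − 2.28 = -0.62%.
Difference = 0.12 − (-0.62) = 0.74 pp.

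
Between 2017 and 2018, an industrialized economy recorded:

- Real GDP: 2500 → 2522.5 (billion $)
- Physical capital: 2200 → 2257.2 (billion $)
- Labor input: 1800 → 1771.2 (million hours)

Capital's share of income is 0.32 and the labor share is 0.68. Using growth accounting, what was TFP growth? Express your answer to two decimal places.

1.16%

Real GDP growth = (2522.5 − 2500) / 2500 = 0.9%.
Physical capital growth = (2257.2 − 2200) / 2200 = 2.6%.
Labor input growth = (1771.2 − 1800) / 1800 = -1.6%.
Labor's share = 1 − 0.32 = 0.68.
Physical capital: 0.32 × 2.6 = 0.832 pp.
Labor input: 0.68 × (-1.6) = -1.088 pp.
TFP growth = 0.9 + 0.256 = 1.156%.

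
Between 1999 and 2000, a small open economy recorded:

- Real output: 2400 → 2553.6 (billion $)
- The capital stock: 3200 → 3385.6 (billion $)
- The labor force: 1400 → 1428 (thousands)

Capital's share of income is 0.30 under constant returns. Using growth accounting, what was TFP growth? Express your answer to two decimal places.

TFP growth was 3.26%.

Real output growth = (2553.6 − 2400) / 2400 = 6.4%.
The capital stock growth = (3385.6 − 3200) / 3200 = 5.8%.
The labor force growth = (1428 − 1400) / 1400 = 2%.
Labor's share = 1 − 0.3 = 0.7.
The capital stock: 0.3 × 5.8 = 1.74 pp.
The labor force: 0.7 × 2 = 1.4 pp.
TFP growth = 6.4 − 3.14 = 3.26%.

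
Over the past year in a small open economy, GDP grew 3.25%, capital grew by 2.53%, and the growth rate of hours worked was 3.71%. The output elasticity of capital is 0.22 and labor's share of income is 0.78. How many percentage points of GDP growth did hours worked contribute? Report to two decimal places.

Labor's share = 1 − 0.22 = 0.78.
Contribution = share × growth = 0.78 × 3.71 = 2.8938 pp.

2.89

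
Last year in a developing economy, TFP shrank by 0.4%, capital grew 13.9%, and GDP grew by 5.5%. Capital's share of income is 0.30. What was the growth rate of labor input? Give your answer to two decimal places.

Labor's share = 1 − 0.3 = 0.7.
gY = gA + 0.3×13.9 + 0.7×g.
0.7×g = 5.5 + 0.4 − 4.17 = 1.73.
g = 1.73 / 0.7 = 2.4714%.

2.47%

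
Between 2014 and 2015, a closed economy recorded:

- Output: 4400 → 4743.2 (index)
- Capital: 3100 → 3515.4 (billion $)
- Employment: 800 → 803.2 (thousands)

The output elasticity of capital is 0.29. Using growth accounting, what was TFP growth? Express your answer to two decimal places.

3.63%

Output growth = (4743.2 − 4400) / 4400 = 7.8%.
Capital growth = (3515.4 − 3100) / 3100 = 13.4%.
Employment growth = (803.2 − 800) / 800 = 0.4%.
Labor's share = 1 − 0.29 = 0.71.
Capital: 0.29 × 13.4 = 3.886 pp.
Employment: 0.71 × 0.4 = 0.284 pp.
TFP growth = 7.8 − 4.17 = 3.63%.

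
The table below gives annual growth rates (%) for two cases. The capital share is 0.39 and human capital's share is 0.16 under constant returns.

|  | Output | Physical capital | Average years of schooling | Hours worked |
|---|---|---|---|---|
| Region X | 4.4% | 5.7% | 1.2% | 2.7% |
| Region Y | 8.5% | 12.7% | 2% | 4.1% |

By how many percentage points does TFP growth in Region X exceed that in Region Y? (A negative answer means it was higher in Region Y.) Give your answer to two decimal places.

Labor's share = 1 − 0.39 − 0.16 = 0.45.
Region X: TFP = 4.4 − 2.223 − 0.192 − 1.215 = 0.77%.
Region Y: TFP = 8.5 − 4.953 − 0.32 − 1.845 = 1.382%.
Difference = 0.77 − (1.382) = -0.612 pp.

-0.61 percentage points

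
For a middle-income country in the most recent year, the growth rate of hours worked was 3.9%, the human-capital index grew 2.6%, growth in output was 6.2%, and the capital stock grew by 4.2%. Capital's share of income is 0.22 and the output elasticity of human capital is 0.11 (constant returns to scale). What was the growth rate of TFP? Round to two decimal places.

Labor's share = 1 − 0.22 − 0.11 = 0.67.
The capital stock: 0.22 × 4.2 = 0.924 pp.
The human-capital index: 0.11 × 2.6 = 0.286 pp.
Hours worked: 0.67 × 3.9 = 2.613 pp.
TFP growth = 6.2 − 3.823 = 2.377%.

TFP grew 2.38%.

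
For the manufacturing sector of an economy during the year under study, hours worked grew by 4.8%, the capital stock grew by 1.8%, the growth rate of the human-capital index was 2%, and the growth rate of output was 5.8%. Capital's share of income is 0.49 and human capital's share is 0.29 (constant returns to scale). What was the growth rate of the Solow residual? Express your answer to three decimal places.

The Solow residual growth was 3.282%.

Labor's share = 1 − 0.49 − 0.29 = 0.22.
The capital stock: 0.49 × 1.8 = 0.882 pp.
The human-capital index: 0.29 × 2 = 0.58 pp.
Hours worked: 0.22 × 4.8 = 1.056 pp.
TFP growth = 5.8 − 2.518 = 3.282%.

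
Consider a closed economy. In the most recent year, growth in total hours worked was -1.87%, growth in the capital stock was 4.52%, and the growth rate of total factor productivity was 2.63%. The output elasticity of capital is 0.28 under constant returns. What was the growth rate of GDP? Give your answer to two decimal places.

GDP grew 2.55%.

Labor's share = 1 − 0.28 = 0.72.
The capital stock: 0.28 × 4.52 = 1.2656 pp.
Total hours worked: 0.72 × (-1.87) = -1.3464 pp.
Output growth = 2.63 + (-0.0808) = 2.5492%.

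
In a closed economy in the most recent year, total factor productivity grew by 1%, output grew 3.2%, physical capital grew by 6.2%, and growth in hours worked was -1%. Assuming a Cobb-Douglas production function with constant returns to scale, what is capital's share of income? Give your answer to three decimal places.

gY = gA + α·gK + (1−α)·gL, so gY − gA − gL = α(gK − gL).
3.2 − 1 + 1 = α × (6.2 − (-1)).
3.2 = 7.2 α, so α = 0.44444.

α = 0.444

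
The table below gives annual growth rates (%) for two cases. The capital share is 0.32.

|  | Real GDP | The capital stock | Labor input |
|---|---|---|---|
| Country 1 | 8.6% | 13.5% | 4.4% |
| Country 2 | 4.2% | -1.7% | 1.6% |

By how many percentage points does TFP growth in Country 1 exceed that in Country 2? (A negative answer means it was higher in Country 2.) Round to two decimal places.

Labor's share = 1 − 0.32 = 0.68.
Country 1: TFP = 8.6 − 4.32 − 2.992 = 1.288%.
Country 2: TFP = 4.2 + 0.544 − 1.088 = 3.656%.
Difference = 1.288 − (3.656) = -2.368 pp.

-2.37 percentage points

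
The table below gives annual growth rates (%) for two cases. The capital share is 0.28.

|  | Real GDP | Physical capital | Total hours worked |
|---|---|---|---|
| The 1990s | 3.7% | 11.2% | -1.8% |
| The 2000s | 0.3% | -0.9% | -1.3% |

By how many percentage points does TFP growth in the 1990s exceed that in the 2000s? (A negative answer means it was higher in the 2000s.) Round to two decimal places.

0.37 percentage points

Labor's share = 1 − 0.28 = 0.72.
The 1990s: TFP = 3.7 − 3.136 + 1.296 = 1.86%.
The 2000s: TFP = 0.3 + 0.252 + 0.936 = 1.488%.
Difference = 1.86 − (1.488) = 0.372 pp.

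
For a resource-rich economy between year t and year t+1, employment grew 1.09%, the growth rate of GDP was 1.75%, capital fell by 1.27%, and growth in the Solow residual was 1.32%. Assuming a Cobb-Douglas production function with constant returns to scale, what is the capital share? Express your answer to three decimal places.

gY = gA + α·gK + (1−α)·gL, so gY − gA − gL = α(gK − gL).
1.75 − 1.32 − 1.09 = α × (-1.27 − 1.09).
-0.66 = -2.36 α, so α = 0.27966.

α = 0.280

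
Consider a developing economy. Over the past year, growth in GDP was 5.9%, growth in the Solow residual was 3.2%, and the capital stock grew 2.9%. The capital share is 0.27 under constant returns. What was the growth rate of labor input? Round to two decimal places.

Labor input grew 2.63%.

Labor's share = 1 − 0.27 = 0.73.
gY = gA + 0.27×2.9 + 0.73×g.
0.73×g = 5.9 − 3.2 − 0.783 = 1.917.
g = 1.917 / 0.73 = 2.626%.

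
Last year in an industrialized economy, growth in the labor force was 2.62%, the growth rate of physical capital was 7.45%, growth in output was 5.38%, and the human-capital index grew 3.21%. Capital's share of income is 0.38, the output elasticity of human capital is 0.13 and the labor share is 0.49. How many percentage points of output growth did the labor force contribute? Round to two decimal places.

1.28

Labor's share = 1 − 0.38 − 0.13 = 0.49.
Contribution = share × growth = 0.49 × 2.62 = 1.2838 pp.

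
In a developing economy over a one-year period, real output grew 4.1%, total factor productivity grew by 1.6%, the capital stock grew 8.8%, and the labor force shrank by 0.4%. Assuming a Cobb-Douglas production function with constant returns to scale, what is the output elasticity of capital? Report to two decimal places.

gY = gA + α·gK + (1−α)·gL, so gY − gA − gL = α(gK − gL).
4.1 − 1.6 + 0.4 = α × (8.8 − (-0.4)).
2.9 = 9.2 α, so α = 0.3152.

α = 0.32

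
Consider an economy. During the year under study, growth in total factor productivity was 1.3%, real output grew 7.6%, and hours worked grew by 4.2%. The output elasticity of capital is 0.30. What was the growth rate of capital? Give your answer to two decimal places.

Labor's share = 1 − 0.3 = 0.7.
gY = gA + 0.7×4.2 + 0.3×g.
0.3×g = 7.6 − 1.3 − 2.94 = 3.36.
g = 3.36 / 0.3 = 11.2%.

11.20%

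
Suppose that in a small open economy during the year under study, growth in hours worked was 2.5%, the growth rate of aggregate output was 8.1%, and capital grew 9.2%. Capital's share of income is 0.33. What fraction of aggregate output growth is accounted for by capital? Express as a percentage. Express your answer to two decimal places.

Capital accounted for 37.48% of growth.

Capital contributed 0.33 × 9.2 = 3.036 pp.
Share of growth = 3.036 / 8.1 × 100 = 37.4815%.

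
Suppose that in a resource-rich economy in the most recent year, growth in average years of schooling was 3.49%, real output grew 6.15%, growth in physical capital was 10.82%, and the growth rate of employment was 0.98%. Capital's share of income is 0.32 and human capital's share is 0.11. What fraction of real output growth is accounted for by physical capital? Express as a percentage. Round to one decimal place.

Physical capital contributed 0.32 × 10.82 = 3.4624 pp.
Share of growth = 3.4624 / 6.15 × 100 = 56.299%.

56.3%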